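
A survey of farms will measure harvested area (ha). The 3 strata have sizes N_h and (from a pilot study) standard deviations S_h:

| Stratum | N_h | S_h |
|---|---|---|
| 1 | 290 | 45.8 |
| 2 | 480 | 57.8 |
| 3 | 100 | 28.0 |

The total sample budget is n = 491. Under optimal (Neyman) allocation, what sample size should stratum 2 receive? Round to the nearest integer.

311

Neyman allocation: n_h = n · N_h S_h / Σ N_i S_i, with n = 491.
  stratum 1: N_h·S_h = 290·45.8 = 13282.00
  stratum 2: N_h·S_h = 480·57.8 = 27744.00
  stratum 3: N_h·S_h = 100·28.0 = 2800.00
Σ N_h S_h = 43826.00
n for stratum 2 = 491·27744.00/43826.00 = 310.827 → 311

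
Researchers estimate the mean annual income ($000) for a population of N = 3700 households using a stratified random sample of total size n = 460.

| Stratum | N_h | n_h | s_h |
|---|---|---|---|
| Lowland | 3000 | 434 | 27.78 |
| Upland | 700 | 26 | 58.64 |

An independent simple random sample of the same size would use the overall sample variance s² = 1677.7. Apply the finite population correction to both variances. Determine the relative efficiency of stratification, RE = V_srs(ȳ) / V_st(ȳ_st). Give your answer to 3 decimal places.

RE ≈ 0.575

V̂(ȳ_st) = Σ W_h² (1 − n_h/N_h) s_h²/n_h, with W_h = N_h/N and N = 3700:
  stratum Lowland: (3000/3700)²·(1 − 434/3000)·27.78²/434 = 0.999883
  stratum Upland: (700/3700)²·(1 − 26/700)·58.64²/26 = 4.55794
V_st = 5.55783
V_srs = (1 − 460/3700)·1677.7/460 = 3.19374
Relative efficiency = V_srs / V_st = 3.19374/5.55783 = 0.5746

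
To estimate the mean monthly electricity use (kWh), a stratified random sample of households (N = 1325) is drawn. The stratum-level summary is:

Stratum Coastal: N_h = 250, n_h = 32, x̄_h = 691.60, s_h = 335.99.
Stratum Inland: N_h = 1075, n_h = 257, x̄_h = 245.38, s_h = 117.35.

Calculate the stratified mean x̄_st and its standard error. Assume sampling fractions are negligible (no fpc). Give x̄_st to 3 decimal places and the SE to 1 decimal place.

x̄_st = Σ W_h x̄_h = (250·691.60 + 1075·245.38)/1325 = 329.57245
V̂(x̄_st) = Σ W_h² s_h²/n_h, with W_h = N_h/N and N = 1325:
  stratum Coastal: (250/1325)²·335.99²/32 = 125.589
  stratum Inland: (1075/1325)²·117.35²/257 = 35.271
V̂(x̄_st) = 160.86
SE(x̄_st) = √160.86 = 12.6831

x̄_st ≈ 329.572, SE ≈ 12.7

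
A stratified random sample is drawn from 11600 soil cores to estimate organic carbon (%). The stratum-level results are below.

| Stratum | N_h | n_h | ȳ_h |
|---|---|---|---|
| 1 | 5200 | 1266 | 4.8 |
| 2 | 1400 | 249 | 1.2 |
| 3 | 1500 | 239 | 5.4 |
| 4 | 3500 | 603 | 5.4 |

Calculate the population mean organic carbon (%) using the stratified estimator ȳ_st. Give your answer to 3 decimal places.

N = Σ N_h = 11600. Stratum weights W_h = N_h/N.
ȳ_st = (5200·4.8 + 1400·1.2 + 1500·5.4 + 3500·5.4) / 11600 = 4.62414

ȳ_st ≈ 4.624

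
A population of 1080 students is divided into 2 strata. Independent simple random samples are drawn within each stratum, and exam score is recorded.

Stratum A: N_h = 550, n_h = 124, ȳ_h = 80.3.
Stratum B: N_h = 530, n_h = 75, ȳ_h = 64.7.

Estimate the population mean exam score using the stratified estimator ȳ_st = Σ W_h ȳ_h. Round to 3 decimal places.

ȳ_st ≈ 72.644

N = Σ N_h = 1080. Stratum weights W_h = N_h/N.
ȳ_st = (550·80.3 + 530·64.7) / 1080 = 72.64444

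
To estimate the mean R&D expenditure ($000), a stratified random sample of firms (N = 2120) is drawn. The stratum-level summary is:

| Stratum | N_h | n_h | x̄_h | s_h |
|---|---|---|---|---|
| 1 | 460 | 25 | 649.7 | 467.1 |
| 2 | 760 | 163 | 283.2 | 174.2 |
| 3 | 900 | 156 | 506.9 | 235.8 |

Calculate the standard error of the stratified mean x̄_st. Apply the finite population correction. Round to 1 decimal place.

V̂(x̄_st) = Σ W_h² (1 − n_h/N_h) s_h²/n_h, with W_h = N_h/N and N = 2120:
  stratum 1: (460/2120)²·(1 − 25/460)·467.1²/25 = 388.557
  stratum 2: (760/2120)²·(1 − 163/760)·174.2²/163 = 18.7942
  stratum 3: (900/2120)²·(1 − 156/900)·235.8²/156 = 53.1015
V̂(x̄_st) = 460.453
SE(x̄_st) = √460.453 = 21.4582

SE(x̄_st) ≈ 21.5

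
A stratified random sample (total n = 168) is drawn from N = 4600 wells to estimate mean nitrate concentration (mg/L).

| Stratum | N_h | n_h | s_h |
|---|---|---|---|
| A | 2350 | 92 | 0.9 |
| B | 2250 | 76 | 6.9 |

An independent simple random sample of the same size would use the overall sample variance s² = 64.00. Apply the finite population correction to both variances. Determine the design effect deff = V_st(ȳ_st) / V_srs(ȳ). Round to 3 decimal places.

deff ≈ 0.401

V̂(ȳ_st) = Σ W_h² (1 − n_h/N_h) s_h²/n_h, with W_h = N_h/N and N = 4600:
  stratum A: (2350/4600)²·(1 − 92/2350)·0.9²/92 = 0.00220787
  stratum B: (2250/4600)²·(1 − 76/2250)·6.9²/76 = 0.144814
V_st = 0.147022
V_srs = (1 − 168/4600)·64.00/168 = 0.367039
deff = V_st / V_srs = 0.147022/0.367039 = 0.4006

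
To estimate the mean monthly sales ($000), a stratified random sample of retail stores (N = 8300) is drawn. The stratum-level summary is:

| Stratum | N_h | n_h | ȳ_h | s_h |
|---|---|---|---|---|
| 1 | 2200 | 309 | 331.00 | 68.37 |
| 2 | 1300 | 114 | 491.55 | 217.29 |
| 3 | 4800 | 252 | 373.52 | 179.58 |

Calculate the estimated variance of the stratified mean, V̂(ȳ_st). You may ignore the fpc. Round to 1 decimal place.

V̂(ȳ_st) = Σ W_h² s_h²/n_h, with W_h = N_h/N and N = 8300:
  stratum 1: (2200/8300)²·68.37²/309 = 1.06283
  stratum 2: (1300/8300)²·217.29²/114 = 10.1603
  stratum 3: (4800/8300)²·179.58²/252 = 42.7998
V̂(ȳ_st) = 54.0229

V̂(ȳ_st) ≈ 54.0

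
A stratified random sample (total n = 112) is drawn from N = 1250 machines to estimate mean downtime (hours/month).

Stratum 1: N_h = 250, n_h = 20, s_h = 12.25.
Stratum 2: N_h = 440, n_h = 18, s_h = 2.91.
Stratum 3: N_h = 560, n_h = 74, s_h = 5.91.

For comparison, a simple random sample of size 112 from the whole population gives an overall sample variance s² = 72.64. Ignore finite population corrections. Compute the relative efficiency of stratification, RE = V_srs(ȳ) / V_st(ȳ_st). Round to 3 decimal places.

V̂(ȳ_st) = Σ W_h² s_h²/n_h, with W_h = N_h/N and N = 1250:
  stratum 1: (250/1250)²·12.25²/20 = 0.300125
  stratum 2: (440/1250)²·2.91²/18 = 0.0582906
  stratum 3: (560/1250)²·5.91²/74 = 0.0947326
V_st = 0.453148
V_srs = s²/n = 72.64/112 = 0.648571
Relative efficiency = V_srs / V_st = 0.648571/0.453148 = 1.4313

RE ≈ 1.431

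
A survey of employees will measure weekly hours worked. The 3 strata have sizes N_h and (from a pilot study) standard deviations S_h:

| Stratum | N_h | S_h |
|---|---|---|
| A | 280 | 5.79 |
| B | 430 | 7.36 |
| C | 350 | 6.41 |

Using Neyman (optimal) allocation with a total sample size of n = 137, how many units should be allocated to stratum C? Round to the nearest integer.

Neyman allocation: n_h = n · N_h S_h / Σ N_i S_i, with n = 137.
  stratum A: N_h·S_h = 280·5.79 = 1621.20
  stratum B: N_h·S_h = 430·7.36 = 3164.80
  stratum C: N_h·S_h = 350·6.41 = 2243.50
Σ N_h S_h = 7029.50
n for stratum C = 137·2243.50/7029.50 = 43.724 → 44

44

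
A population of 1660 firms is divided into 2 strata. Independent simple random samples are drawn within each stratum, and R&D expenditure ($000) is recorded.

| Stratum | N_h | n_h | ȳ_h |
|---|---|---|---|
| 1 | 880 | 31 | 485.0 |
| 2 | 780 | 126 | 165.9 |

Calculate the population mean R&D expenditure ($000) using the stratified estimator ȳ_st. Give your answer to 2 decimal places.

N = Σ N_h = 1660. Stratum weights W_h = N_h/N.
ȳ_st = (880·485.0 + 780·165.9) / 1660 = 335.0614

ȳ_st ≈ 335.06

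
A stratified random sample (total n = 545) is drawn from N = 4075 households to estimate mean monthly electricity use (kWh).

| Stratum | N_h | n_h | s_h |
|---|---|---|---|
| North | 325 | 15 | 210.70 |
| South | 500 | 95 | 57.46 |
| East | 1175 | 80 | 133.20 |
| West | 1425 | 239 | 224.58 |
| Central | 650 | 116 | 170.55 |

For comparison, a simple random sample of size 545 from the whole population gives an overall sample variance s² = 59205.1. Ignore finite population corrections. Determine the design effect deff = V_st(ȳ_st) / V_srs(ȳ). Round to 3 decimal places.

deff ≈ 0.644

V̂(ȳ_st) = Σ W_h² s_h²/n_h, with W_h = N_h/N and N = 4075:
  stratum North: (325/4075)²·210.70²/15 = 18.8256
  stratum South: (500/4075)²·57.46²/95 = 0.52323
  stratum East: (1175/4075)²·133.20²/80 = 18.4391
  stratum West: (1425/4075)²·224.58²/239 = 25.8059
  stratum Central: (650/4075)²·170.55²/116 = 6.37995
V_st = 69.9737
V_srs = s²/n = 59205.1/545 = 108.633
deff = V_st / V_srs = 69.9737/108.633 = 0.6441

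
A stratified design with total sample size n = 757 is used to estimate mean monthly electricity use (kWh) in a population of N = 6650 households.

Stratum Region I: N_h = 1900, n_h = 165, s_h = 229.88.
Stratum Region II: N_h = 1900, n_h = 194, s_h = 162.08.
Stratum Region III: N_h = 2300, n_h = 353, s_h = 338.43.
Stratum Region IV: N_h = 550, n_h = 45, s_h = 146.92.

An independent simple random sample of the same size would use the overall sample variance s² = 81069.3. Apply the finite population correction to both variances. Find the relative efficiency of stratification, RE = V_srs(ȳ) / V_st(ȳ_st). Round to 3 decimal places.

V̂(ȳ_st) = Σ W_h² (1 − n_h/N_h) s_h²/n_h, with W_h = N_h/N and N = 6650:
  stratum Region I: (1900/6650)²·(1 − 165/1900)·229.88²/165 = 23.8742
  stratum Region II: (1900/6650)²·(1 − 194/1900)·162.08²/194 = 9.92536
  stratum Region III: (2300/6650)²·(1 − 353/2300)·338.43²/353 = 32.8559
  stratum Region IV: (550/6650)²·(1 − 45/550)·146.92²/45 = 3.01273
V_st = 69.6682
V_srs = (1 − 757/6650)·81069.3/757 = 94.902
Relative efficiency = V_srs / V_st = 94.902/69.6682 = 1.3622

RE ≈ 1.362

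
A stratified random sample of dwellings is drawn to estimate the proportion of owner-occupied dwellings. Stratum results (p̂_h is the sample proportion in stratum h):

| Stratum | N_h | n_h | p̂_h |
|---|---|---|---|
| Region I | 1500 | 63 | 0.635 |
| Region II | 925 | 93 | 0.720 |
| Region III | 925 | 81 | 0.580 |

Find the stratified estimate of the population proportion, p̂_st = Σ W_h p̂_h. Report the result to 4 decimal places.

N = 3350; stratum weights W_h = N_h/N.
p̂_st = Σ W_h p̂_h = (1500·0.635 + 925·0.720 + 925·0.580)/3350 = 0.64328

p̂_st ≈ 0.6433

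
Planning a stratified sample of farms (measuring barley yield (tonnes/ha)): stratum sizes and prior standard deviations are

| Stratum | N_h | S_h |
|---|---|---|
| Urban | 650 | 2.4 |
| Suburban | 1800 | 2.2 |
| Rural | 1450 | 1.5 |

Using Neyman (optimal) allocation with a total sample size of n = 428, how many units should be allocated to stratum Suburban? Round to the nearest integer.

220

Neyman allocation: n_h = n · N_h S_h / Σ N_i S_i, with n = 428.
  stratum Urban: N_h·S_h = 650·2.4 = 1560.00
  stratum Suburban: N_h·S_h = 1800·2.2 = 3960.00
  stratum Rural: N_h·S_h = 1450·1.5 = 2175.00
Σ N_h S_h = 7695.00
n for stratum Suburban = 428·3960.00/7695.00 = 220.257 → 220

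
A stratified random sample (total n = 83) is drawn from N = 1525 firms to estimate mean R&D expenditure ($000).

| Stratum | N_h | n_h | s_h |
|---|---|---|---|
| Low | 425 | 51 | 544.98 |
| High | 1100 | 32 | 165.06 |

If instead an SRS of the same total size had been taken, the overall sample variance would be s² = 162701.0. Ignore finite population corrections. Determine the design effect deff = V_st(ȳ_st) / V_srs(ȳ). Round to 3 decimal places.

V̂(ȳ_st) = Σ W_h² s_h²/n_h, with W_h = N_h/N and N = 1525:
  stratum Low: (425/1525)²·544.98²/51 = 452.303
  stratum High: (1100/1525)²·165.06²/32 = 442.975
V_st = 895.278
V_srs = s²/n = 162701.0/83 = 1960.25
deff = V_st / V_srs = 895.278/1960.25 = 0.4567

deff ≈ 0.457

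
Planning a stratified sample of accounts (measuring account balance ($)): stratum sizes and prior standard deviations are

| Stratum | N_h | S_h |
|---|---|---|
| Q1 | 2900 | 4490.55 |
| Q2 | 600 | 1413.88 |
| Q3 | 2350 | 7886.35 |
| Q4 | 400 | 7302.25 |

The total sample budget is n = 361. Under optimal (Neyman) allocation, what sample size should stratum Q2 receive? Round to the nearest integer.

Neyman allocation: n_h = n · N_h S_h / Σ N_i S_i, with n = 361.
  stratum Q1: N_h·S_h = 2900·4490.55 = 13022595.00
  stratum Q2: N_h·S_h = 600·1413.88 = 848328.00
  stratum Q3: N_h·S_h = 2350·7886.35 = 18532922.50
  stratum Q4: N_h·S_h = 400·7302.25 = 2920900.00
Σ N_h S_h = 35324745.50
n for stratum Q2 = 361·848328.00/35324745.50 = 8.669 → 9

9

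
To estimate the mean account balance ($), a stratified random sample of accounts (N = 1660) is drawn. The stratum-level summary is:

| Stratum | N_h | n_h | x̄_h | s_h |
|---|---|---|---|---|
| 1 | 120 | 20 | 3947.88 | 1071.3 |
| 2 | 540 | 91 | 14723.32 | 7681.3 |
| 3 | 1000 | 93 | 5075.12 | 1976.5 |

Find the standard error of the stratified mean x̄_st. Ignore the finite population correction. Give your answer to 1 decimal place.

SE(x̄_st) ≈ 290.1

V̂(x̄_st) = Σ W_h² s_h²/n_h, with W_h = N_h/N and N = 1660:
  stratum 1: (120/1660)²·1071.3²/20 = 299.874
  stratum 2: (540/1660)²·7681.3²/91 = 68611.9
  stratum 3: (1000/1660)²·1976.5²/93 = 15243.8
V̂(x̄_st) = 84155.6
SE(x̄_st) = √84155.6 = 290.096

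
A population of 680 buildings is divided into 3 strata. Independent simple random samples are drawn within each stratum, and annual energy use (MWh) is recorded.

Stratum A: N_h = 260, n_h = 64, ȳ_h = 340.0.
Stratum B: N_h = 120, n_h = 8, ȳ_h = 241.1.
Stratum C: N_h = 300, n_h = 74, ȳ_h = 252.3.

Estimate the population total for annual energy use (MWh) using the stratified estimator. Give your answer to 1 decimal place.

τ̂_st = Σ N_h ȳ_h = 260·340.0 + 120·241.1 + 300·252.3 = 193022.0

τ̂_st ≈ 193022.0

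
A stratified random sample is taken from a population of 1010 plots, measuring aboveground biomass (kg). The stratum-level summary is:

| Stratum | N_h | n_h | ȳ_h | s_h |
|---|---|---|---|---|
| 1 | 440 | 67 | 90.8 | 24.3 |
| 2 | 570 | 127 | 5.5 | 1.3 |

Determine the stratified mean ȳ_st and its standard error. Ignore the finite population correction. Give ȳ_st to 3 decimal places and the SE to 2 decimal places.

ȳ_st = Σ W_h ȳ_h = (440·90.8 + 570·5.5)/1010 = 42.66040
V̂(ȳ_st) = Σ W_h² s_h²/n_h, with W_h = N_h/N and N = 1010:
  stratum 1: (440/1010)²·24.3²/67 = 1.67263
  stratum 2: (570/1010)²·1.3²/127 = 0.00423828
V̂(ȳ_st) = 1.67687
SE(ȳ_st) = √1.67687 = 1.29494

ȳ_st ≈ 42.660, SE ≈ 1.29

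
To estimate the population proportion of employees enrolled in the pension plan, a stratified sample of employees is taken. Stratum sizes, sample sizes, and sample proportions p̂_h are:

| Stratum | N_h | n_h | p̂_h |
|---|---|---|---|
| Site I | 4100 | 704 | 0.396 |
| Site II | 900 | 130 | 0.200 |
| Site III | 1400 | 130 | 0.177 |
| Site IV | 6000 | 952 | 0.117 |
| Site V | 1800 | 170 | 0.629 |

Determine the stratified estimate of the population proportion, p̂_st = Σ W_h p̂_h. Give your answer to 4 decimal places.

N = 14200; stratum weights W_h = N_h/N.
p̂_st = Σ W_h p̂_h = (4100·0.396 + 900·0.200 + 1400·0.177 + 6000·0.117 + 1800·0.629)/14200 = 0.27363

p̂_st ≈ 0.2736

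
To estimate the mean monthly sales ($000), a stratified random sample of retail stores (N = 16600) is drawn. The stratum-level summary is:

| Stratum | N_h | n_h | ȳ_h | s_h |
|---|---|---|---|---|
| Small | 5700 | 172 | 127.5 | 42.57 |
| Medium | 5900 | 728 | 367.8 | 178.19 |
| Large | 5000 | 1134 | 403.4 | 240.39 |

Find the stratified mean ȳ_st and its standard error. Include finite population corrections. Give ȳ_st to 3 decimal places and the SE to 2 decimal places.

ȳ_st ≈ 296.010, SE ≈ 3.10

ȳ_st = Σ W_h ȳ_h = (5700·127.5 + 5900·367.8 + 5000·403.4)/16600 = 296.01024
V̂(ȳ_st) = Σ W_h² (1 − n_h/N_h) s_h²/n_h, with W_h = N_h/N and N = 16600:
  stratum Small: (5700/16600)²·(1 − 172/5700)·42.57²/172 = 1.20477
  stratum Medium: (5900/16600)²·(1 − 728/5900)·178.19²/728 = 4.82981
  stratum Large: (5000/16600)²·(1 − 1134/5000)·240.39²/1134 = 3.57467
V̂(ȳ_st) = 9.60924
SE(ȳ_st) = √9.60924 = 3.09988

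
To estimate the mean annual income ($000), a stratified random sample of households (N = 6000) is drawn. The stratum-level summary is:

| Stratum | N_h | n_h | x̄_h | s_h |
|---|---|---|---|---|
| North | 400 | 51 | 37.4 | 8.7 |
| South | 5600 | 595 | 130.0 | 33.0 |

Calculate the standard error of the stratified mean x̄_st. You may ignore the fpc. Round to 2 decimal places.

V̂(x̄_st) = Σ W_h² s_h²/n_h, with W_h = N_h/N and N = 6000:
  stratum North: (400/6000)²·8.7²/51 = 0.00659608
  stratum South: (5600/6000)²·33.0²/595 = 1.59435
V̂(x̄_st) = 1.60095
SE(x̄_st) = √1.60095 = 1.26529

SE(x̄_st) ≈ 1.27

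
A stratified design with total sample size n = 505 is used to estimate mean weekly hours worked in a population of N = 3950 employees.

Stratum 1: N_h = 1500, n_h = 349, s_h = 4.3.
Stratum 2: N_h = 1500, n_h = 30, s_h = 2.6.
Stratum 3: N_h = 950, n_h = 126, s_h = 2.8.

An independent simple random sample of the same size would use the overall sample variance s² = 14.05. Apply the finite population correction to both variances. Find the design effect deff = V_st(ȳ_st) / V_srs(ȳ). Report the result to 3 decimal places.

V̂(ȳ_st) = Σ W_h² (1 − n_h/N_h) s_h²/n_h, with W_h = N_h/N and N = 3950:
  stratum 1: (1500/3950)²·(1 − 349/1500)·4.3²/349 = 0.00586251
  stratum 2: (1500/3950)²·(1 − 30/1500)·2.6²/30 = 0.0318449
  stratum 3: (950/3950)²·(1 − 126/950)·2.8²/126 = 0.00312178
V_st = 0.0408292
V_srs = (1 − 505/3950)·14.05/505 = 0.0242648
deff = V_st / V_srs = 0.0408292/0.0242648 = 1.6826

deff ≈ 1.683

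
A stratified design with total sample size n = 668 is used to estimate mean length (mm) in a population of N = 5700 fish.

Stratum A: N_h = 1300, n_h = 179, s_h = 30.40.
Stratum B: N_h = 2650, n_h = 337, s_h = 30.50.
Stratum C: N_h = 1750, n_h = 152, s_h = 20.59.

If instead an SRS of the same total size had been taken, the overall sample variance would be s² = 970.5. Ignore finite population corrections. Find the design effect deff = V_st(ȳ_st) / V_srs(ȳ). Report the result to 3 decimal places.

deff ≈ 0.776

V̂(ȳ_st) = Σ W_h² s_h²/n_h, with W_h = N_h/N and N = 5700:
  stratum A: (1300/5700)²·30.40²/179 = 0.268554
  stratum B: (2650/5700)²·30.50²/337 = 0.596639
  stratum C: (1750/5700)²·20.59²/152 = 0.262903
V_st = 1.1281
V_srs = s²/n = 970.5/668 = 1.45284
deff = V_st / V_srs = 1.1281/1.45284 = 0.7765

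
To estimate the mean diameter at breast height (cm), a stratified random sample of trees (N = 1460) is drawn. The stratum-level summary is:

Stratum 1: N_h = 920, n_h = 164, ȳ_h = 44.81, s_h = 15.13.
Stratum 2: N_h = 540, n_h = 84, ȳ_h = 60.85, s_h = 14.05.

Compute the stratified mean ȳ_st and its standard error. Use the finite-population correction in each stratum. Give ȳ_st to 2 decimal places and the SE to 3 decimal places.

ȳ_st ≈ 50.74, SE ≈ 0.853

ȳ_st = Σ W_h ȳ_h = (920·44.81 + 540·60.85)/1460 = 50.74260
V̂(ȳ_st) = Σ W_h² (1 − n_h/N_h) s_h²/n_h, with W_h = N_h/N and N = 1460:
  stratum 1: (920/1460)²·(1 − 164/920)·15.13²/164 = 0.455447
  stratum 2: (540/1460)²·(1 − 84/540)·14.05²/84 = 0.271473
V̂(ȳ_st) = 0.72692
SE(ȳ_st) = √0.72692 = 0.852596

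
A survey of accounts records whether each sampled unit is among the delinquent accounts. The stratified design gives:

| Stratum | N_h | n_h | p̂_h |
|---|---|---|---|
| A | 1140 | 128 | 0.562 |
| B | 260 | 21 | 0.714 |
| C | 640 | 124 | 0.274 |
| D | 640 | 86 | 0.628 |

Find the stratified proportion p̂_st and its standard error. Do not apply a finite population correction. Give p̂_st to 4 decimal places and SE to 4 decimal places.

p̂_st ≈ 0.5237, SE ≈ 0.0264

N = 2680; stratum weights W_h = N_h/N.
p̂_st = Σ W_h p̂_h = (1140·0.562 + 260·0.714 + 640·0.274 + 640·0.628)/2680 = 0.52373
V̂(p̂_st) = Σ W_h² p̂_h(1−p̂_h)/(n_h−1):
  stratum A: (1140/2680)²·0.562·0.438/127 = 0.000350709
  stratum B: (260/2680)²·0.714·0.286/20 = 9.60973e-05
  stratum C: (640/2680)²·0.274·0.726/123 = 9.223e-05
  stratum D: (640/2680)²·0.628·0.372/85 = 0.000156738
V̂(p̂_st) = 0.000695774; SE = √V̂ = 0.0263775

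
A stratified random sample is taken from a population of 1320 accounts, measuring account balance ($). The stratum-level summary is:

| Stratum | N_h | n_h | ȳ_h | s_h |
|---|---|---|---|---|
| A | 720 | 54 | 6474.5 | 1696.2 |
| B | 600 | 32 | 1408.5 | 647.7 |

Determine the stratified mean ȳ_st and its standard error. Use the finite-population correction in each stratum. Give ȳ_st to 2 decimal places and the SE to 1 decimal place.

ȳ_st = Σ W_h ȳ_h = (720·6474.5 + 600·1408.5)/1320 = 4171.77273
V̂(ȳ_st) = Σ W_h² (1 − n_h/N_h) s_h²/n_h, with W_h = N_h/N and N = 1320:
  stratum A: (720/1320)²·(1 − 54/720)·1696.2²/54 = 14662.9
  stratum B: (600/1320)²·(1 − 32/600)·647.7²/32 = 2564.19
V̂(ȳ_st) = 17227.1
SE(ȳ_st) = √17227.1 = 131.252

ȳ_st ≈ 4171.77, SE ≈ 131.3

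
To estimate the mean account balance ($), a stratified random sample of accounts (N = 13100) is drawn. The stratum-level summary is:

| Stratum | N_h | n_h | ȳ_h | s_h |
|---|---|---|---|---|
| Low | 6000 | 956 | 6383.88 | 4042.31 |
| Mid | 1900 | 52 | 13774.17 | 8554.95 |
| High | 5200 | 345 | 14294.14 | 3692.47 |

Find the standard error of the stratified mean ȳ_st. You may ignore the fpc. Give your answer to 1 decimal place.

V̂(ȳ_st) = Σ W_h² s_h²/n_h, with W_h = N_h/N and N = 13100:
  stratum Low: (6000/13100)²·4042.31²/956 = 3585.6
  stratum Mid: (1900/13100)²·8554.95²/52 = 29607.1
  stratum High: (5200/13100)²·3692.47²/345 = 6227
V̂(ȳ_st) = 39419.7
SE(ȳ_st) = √39419.7 = 198.544

SE(ȳ_st) ≈ 198.5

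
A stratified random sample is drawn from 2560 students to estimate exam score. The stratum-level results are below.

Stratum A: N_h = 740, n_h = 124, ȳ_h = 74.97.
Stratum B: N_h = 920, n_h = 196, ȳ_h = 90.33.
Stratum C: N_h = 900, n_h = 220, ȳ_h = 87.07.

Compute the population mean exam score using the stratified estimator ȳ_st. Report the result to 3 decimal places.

ȳ_st ≈ 84.744

N = Σ N_h = 2560. Stratum weights W_h = N_h/N.
ȳ_st = (740·74.97 + 920·90.33 + 900·87.07) / 2560 = 84.74391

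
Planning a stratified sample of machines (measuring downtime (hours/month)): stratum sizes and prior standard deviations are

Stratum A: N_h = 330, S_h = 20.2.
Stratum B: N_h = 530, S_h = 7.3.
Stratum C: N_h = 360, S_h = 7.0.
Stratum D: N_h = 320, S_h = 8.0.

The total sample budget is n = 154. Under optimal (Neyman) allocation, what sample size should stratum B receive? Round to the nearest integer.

38

Neyman allocation: n_h = n · N_h S_h / Σ N_i S_i, with n = 154.
  stratum A: N_h·S_h = 330·20.2 = 6666.00
  stratum B: N_h·S_h = 530·7.3 = 3869.00
  stratum C: N_h·S_h = 360·7.0 = 2520.00
  stratum D: N_h·S_h = 320·8.0 = 2560.00
Σ N_h S_h = 15615.00
n for stratum B = 154·3869.00/15615.00 = 38.157 → 38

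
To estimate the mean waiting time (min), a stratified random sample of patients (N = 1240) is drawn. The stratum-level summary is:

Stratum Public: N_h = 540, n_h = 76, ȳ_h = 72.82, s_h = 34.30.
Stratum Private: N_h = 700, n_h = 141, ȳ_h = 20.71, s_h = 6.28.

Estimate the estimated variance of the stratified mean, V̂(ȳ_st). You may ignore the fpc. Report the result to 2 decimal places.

V̂(ȳ_st) = Σ W_h² s_h²/n_h, with W_h = N_h/N and N = 1240:
  stratum Public: (540/1240)²·34.30²/76 = 2.93575
  stratum Private: (700/1240)²·6.28²/141 = 0.0891359
V̂(ȳ_st) = 3.02488

V̂(ȳ_st) ≈ 3.02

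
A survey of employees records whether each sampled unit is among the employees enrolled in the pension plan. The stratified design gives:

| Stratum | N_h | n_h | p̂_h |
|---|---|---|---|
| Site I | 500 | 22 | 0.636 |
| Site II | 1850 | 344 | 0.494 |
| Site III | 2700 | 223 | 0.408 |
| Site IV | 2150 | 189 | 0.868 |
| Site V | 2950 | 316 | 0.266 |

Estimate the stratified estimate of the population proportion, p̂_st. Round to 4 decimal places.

p̂_st ≈ 0.4911

N = 10150; stratum weights W_h = N_h/N.
p̂_st = Σ W_h p̂_h = (500·0.636 + 1850·0.494 + 2700·0.408 + 2150·0.868 + 2950·0.266)/10150 = 0.49107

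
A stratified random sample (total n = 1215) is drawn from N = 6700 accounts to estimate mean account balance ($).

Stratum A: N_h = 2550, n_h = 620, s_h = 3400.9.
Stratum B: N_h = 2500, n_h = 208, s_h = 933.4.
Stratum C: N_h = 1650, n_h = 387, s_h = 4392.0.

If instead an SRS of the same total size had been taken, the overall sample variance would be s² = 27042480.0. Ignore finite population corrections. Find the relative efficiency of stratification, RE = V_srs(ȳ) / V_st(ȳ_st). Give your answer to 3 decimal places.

V̂(ȳ_st) = Σ W_h² s_h²/n_h, with W_h = N_h/N and N = 6700:
  stratum A: (2550/6700)²·3400.9²/620 = 2702.26
  stratum B: (2500/6700)²·933.4²/208 = 583.18
  stratum C: (1650/6700)²·4392.0²/387 = 3022.96
V_st = 6308.4
V_srs = s²/n = 27042480.0/1215 = 22257.2
Relative efficiency = V_srs / V_st = 22257.2/6308.4 = 3.5282

RE ≈ 3.528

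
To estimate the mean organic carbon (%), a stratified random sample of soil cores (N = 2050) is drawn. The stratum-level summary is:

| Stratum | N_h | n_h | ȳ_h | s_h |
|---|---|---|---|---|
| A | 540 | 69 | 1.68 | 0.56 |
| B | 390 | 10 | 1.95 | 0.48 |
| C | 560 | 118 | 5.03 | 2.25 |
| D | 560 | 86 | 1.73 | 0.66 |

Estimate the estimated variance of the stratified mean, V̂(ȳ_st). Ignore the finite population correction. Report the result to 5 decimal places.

V̂(ȳ_st) ≈ 0.00473

V̂(ȳ_st) = Σ W_h² s_h²/n_h, with W_h = N_h/N and N = 2050:
  stratum A: (540/2050)²·0.56²/69 = 0.00031536
  stratum B: (390/2050)²·0.48²/10 = 0.000833881
  stratum C: (560/2050)²·2.25²/118 = 0.00320148
  stratum D: (560/2050)²·0.66²/86 = 0.00037797
V̂(ȳ_st) = 0.0047287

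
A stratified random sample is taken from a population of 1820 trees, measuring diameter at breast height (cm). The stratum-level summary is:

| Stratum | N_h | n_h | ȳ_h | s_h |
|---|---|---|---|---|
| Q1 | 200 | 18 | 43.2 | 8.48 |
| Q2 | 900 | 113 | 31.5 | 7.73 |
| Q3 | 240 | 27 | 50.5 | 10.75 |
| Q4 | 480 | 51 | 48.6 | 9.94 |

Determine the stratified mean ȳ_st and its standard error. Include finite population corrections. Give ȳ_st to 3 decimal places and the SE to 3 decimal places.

ȳ_st = Σ W_h ȳ_h = (200·43.2 + 900·31.5 + 240·50.5 + 480·48.6)/1820 = 39.80110
V̂(ȳ_st) = Σ W_h² (1 − n_h/N_h) s_h²/n_h, with W_h = N_h/N and N = 1820:
  stratum Q1: (200/1820)²·(1 − 18/200)·8.48²/18 = 0.0439013
  stratum Q2: (900/1820)²·(1 − 113/900)·7.73²/113 = 0.113072
  stratum Q3: (240/1820)²·(1 − 27/240)·10.75²/27 = 0.0660543
  stratum Q4: (480/1820)²·(1 − 51/480)·9.94²/51 = 0.120437
V̂(ȳ_st) = 0.343464
SE(ȳ_st) = √0.343464 = 0.586058

ȳ_st ≈ 39.801, SE ≈ 0.586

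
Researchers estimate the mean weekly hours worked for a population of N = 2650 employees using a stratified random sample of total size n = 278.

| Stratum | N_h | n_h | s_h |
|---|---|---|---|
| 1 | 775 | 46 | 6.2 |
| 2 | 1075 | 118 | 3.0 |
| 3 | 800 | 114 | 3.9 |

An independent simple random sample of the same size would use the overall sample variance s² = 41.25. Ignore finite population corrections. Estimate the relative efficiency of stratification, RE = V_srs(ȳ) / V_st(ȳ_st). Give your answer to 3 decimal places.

RE ≈ 1.543

V̂(ȳ_st) = Σ W_h² s_h²/n_h, with W_h = N_h/N and N = 2650:
  stratum 1: (775/2650)²·6.2²/46 = 0.0714722
  stratum 2: (1075/2650)²·3.0²/118 = 0.0125512
  stratum 3: (800/2650)²·3.9²/114 = 0.0121594
V_st = 0.0961828
V_srs = s²/n = 41.25/278 = 0.148381
Relative efficiency = V_srs / V_st = 0.148381/0.0961828 = 1.5427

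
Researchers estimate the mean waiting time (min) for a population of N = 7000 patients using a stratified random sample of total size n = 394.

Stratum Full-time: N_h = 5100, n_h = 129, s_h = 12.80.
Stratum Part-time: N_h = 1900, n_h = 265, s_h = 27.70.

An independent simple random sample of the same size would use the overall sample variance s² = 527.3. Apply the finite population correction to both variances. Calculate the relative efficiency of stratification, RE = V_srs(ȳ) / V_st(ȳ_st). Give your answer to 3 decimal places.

V̂(ȳ_st) = Σ W_h² (1 − n_h/N_h) s_h²/n_h, with W_h = N_h/N and N = 7000:
  stratum Full-time: (5100/7000)²·(1 − 129/5100)·12.80²/129 = 0.657125
  stratum Part-time: (1900/7000)²·(1 − 265/1900)·27.70²/265 = 0.183565
V_st = 0.84069
V_srs = (1 − 394/7000)·527.3/394 = 1.263
Relative efficiency = V_srs / V_st = 1.263/0.84069 = 1.5023

RE ≈ 1.502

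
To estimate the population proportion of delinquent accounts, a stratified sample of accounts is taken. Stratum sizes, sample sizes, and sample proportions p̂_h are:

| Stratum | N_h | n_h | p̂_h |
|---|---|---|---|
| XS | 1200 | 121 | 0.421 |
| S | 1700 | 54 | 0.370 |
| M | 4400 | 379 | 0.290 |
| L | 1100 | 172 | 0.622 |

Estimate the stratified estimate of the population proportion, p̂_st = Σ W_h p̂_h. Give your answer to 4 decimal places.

p̂_st ≈ 0.3684

N = 8400; stratum weights W_h = N_h/N.
p̂_st = Σ W_h p̂_h = (1200·0.421 + 1700·0.370 + 4400·0.290 + 1100·0.622)/8400 = 0.36838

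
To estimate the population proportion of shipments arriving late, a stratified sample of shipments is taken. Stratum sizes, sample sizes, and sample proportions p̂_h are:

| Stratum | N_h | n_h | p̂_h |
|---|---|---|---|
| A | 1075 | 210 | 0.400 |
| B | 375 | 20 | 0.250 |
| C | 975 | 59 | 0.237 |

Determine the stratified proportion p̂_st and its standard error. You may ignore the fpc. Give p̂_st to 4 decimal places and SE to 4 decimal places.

p̂_st ≈ 0.3113, SE ≈ 0.0311

N = 2425; stratum weights W_h = N_h/N.
p̂_st = Σ W_h p̂_h = (1075·0.400 + 375·0.250 + 975·0.237)/2425 = 0.31127
V̂(p̂_st) = Σ W_h² p̂_h(1−p̂_h)/(n_h−1):
  stratum A: (1075/2425)²·0.400·0.600/209 = 0.000225662
  stratum B: (375/2425)²·0.250·0.750/19 = 0.000235986
  stratum C: (975/2425)²·0.237·0.763/58 = 0.000504
V̂(p̂_st) = 0.000965648; SE = √V̂ = 0.0310749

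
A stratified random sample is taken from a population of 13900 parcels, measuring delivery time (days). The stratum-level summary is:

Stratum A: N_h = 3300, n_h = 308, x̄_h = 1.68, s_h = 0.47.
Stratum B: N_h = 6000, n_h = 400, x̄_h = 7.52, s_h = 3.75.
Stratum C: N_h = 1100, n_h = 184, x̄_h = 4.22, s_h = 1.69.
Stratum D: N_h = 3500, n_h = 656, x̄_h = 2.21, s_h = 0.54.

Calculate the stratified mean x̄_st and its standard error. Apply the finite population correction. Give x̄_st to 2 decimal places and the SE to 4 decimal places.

x̄_st ≈ 4.54, SE ≈ 0.0791

x̄_st = Σ W_h x̄_h = (3300·1.68 + 6000·7.52 + 1100·4.22 + 3500·2.21)/13900 = 4.53532
V̂(x̄_st) = Σ W_h² (1 − n_h/N_h) s_h²/n_h, with W_h = N_h/N and N = 13900:
  stratum A: (3300/13900)²·(1 − 308/3300)·0.47²/308 = 3.66514e-05
  stratum B: (6000/13900)²·(1 − 400/6000)·3.75²/400 = 0.00611381
  stratum C: (1100/13900)²·(1 − 184/1100)·1.69²/184 = 8.09495e-05
  stratum D: (3500/13900)²·(1 − 656/3500)·0.54²/656 = 2.29009e-05
V̂(x̄_st) = 0.00625432
SE(x̄_st) = √0.00625432 = 0.0790842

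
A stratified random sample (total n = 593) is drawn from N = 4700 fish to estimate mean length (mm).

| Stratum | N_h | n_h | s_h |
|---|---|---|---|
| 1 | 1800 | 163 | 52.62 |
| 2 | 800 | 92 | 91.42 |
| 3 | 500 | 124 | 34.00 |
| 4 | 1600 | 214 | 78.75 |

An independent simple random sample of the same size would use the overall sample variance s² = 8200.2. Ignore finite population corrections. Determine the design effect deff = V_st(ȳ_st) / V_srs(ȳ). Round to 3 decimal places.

deff ≈ 0.621

V̂(ȳ_st) = Σ W_h² s_h²/n_h, with W_h = N_h/N and N = 4700:
  stratum 1: (1800/4700)²·52.62²/163 = 2.49151
  stratum 2: (800/4700)²·91.42²/92 = 2.63196
  stratum 3: (500/4700)²·34.00²/124 = 0.105507
  stratum 4: (1600/4700)²·78.75²/214 = 3.35839
V_st = 8.58737
V_srs = s²/n = 8200.2/593 = 13.8283
deff = V_st / V_srs = 8.58737/13.8283 = 0.6210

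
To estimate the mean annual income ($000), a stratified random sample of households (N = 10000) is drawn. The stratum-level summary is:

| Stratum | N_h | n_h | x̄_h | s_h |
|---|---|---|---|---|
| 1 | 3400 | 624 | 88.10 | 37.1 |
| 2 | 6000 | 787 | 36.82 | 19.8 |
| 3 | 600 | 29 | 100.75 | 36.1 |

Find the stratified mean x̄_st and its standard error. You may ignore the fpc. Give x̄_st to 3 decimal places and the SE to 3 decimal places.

x̄_st ≈ 58.091, SE ≈ 0.772

x̄_st = Σ W_h x̄_h = (3400·88.10 + 6000·36.82 + 600·100.75)/10000 = 58.09100
V̂(x̄_st) = Σ W_h² s_h²/n_h, with W_h = N_h/N and N = 10000:
  stratum 1: (3400/10000)²·37.1²/624 = 0.254989
  stratum 2: (6000/10000)²·19.8²/787 = 0.179332
  stratum 3: (600/10000)²·36.1²/29 = 0.161778
V̂(x̄_st) = 0.596099
SE(x̄_st) = √0.596099 = 0.772074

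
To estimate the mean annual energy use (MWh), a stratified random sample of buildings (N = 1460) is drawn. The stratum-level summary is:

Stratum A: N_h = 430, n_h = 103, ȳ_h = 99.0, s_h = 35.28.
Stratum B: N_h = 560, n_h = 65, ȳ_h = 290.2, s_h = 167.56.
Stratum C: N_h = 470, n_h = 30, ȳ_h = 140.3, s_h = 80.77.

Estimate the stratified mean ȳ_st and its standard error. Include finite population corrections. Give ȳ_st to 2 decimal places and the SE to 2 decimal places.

ȳ_st = Σ W_h ȳ_h = (430·99.0 + 560·290.2 + 470·140.3)/1460 = 185.63219
V̂(ȳ_st) = Σ W_h² (1 − n_h/N_h) s_h²/n_h, with W_h = N_h/N and N = 1460:
  stratum A: (430/1460)²·(1 − 103/430)·35.28²/103 = 0.797132
  stratum B: (560/1460)²·(1 − 65/560)·167.56²/65 = 56.1713
  stratum C: (470/1460)²·(1 − 30/470)·80.77²/30 = 21.0971
V̂(ȳ_st) = 78.0656
SE(ȳ_st) = √78.0656 = 8.83548

ȳ_st ≈ 185.63, SE ≈ 8.84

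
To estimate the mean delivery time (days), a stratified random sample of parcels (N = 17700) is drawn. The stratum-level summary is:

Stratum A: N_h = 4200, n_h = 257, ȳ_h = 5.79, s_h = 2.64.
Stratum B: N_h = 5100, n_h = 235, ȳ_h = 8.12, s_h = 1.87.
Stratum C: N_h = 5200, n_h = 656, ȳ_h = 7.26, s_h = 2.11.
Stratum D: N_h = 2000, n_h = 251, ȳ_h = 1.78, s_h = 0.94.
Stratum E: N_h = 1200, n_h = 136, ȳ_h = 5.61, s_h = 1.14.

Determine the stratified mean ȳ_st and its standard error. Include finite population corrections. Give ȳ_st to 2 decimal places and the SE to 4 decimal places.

ȳ_st ≈ 6.43, SE ≈ 0.0566

ȳ_st = Σ W_h ȳ_h = (4200·5.79 + 5100·8.12 + 5200·7.26 + 2000·1.78 + 1200·5.61)/17700 = 6.42791
V̂(ȳ_st) = Σ W_h² (1 − n_h/N_h) s_h²/n_h, with W_h = N_h/N and N = 17700:
  stratum A: (4200/17700)²·(1 − 257/4200)·2.64²/257 = 0.00143352
  stratum B: (5100/17700)²·(1 − 235/5100)·1.87²/235 = 0.00117848
  stratum C: (5200/17700)²·(1 − 656/5200)·2.11²/656 = 0.000511866
  stratum D: (2000/17700)²·(1 − 251/2000)·0.94²/251 = 3.93057e-05
  stratum E: (1200/17700)²·(1 − 136/1200)·1.14²/136 = 3.89446e-05
V̂(ȳ_st) = 0.00320212
SE(ȳ_st) = √0.00320212 = 0.0565872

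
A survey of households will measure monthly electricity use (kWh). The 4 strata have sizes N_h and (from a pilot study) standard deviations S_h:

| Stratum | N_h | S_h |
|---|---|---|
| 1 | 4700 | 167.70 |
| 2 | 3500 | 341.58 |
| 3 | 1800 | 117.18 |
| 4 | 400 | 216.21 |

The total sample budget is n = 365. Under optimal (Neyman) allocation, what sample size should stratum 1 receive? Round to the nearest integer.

Neyman allocation: n_h = n · N_h S_h / Σ N_i S_i, with n = 365.
  stratum 1: N_h·S_h = 4700·167.70 = 788190.00
  stratum 2: N_h·S_h = 3500·341.58 = 1195530.00
  stratum 3: N_h·S_h = 1800·117.18 = 210924.00
  stratum 4: N_h·S_h = 400·216.21 = 86484.00
Σ N_h S_h = 2281128.00
n for stratum 1 = 365·788190.00/2281128.00 = 126.117 → 126

126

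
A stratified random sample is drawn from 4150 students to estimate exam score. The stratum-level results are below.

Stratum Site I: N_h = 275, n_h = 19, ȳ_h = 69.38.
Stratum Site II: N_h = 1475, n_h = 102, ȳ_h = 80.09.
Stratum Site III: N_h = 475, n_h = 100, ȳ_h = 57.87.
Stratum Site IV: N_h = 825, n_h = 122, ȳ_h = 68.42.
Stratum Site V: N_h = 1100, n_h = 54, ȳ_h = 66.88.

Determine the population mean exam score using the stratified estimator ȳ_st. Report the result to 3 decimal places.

N = Σ N_h = 4150. Stratum weights W_h = N_h/N.
ȳ_st = (275·69.38 + 1475·80.09 + 475·57.87 + 825·68.42 + 1100·66.88) / 4150 = 71.01566

ȳ_st ≈ 71.016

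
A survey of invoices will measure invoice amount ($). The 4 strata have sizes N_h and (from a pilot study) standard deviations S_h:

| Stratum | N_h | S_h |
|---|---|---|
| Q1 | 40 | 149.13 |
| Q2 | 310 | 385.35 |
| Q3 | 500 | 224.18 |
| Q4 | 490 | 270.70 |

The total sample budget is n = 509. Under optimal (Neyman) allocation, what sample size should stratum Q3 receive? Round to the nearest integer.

154

Neyman allocation: n_h = n · N_h S_h / Σ N_i S_i, with n = 509.
  stratum Q1: N_h·S_h = 40·149.13 = 5965.20
  stratum Q2: N_h·S_h = 310·385.35 = 119458.50
  stratum Q3: N_h·S_h = 500·224.18 = 112090.00
  stratum Q4: N_h·S_h = 490·270.70 = 132643.00
Σ N_h S_h = 370156.70
n for stratum Q3 = 509·112090.00/370156.70 = 154.134 → 154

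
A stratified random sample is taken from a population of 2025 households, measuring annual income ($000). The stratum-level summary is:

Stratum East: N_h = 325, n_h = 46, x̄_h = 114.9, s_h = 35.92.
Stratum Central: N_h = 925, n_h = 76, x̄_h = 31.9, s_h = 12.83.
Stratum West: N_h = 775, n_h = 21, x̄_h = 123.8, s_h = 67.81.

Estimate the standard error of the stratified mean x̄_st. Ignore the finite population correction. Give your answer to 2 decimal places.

SE(x̄_st) ≈ 5.77

V̂(x̄_st) = Σ W_h² s_h²/n_h, with W_h = N_h/N and N = 2025:
  stratum East: (325/2025)²·35.92²/46 = 0.722489
  stratum Central: (925/2025)²·12.83²/76 = 0.451932
  stratum West: (775/2025)²·67.81²/21 = 32.0717
V̂(x̄_st) = 33.2461
SE(x̄_st) = √33.2461 = 5.76594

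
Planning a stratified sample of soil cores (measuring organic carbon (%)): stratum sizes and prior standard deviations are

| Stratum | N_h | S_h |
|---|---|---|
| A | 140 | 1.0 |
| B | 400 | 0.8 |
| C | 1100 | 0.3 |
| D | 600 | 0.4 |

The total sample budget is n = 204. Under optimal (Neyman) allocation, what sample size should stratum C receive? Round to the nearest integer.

Neyman allocation: n_h = n · N_h S_h / Σ N_i S_i, with n = 204.
  stratum A: N_h·S_h = 140·1.0 = 140.00
  stratum B: N_h·S_h = 400·0.8 = 320.00
  stratum C: N_h·S_h = 1100·0.3 = 330.00
  stratum D: N_h·S_h = 600·0.4 = 240.00
Σ N_h S_h = 1030.00
n for stratum C = 204·330.00/1030.00 = 65.359 → 65

65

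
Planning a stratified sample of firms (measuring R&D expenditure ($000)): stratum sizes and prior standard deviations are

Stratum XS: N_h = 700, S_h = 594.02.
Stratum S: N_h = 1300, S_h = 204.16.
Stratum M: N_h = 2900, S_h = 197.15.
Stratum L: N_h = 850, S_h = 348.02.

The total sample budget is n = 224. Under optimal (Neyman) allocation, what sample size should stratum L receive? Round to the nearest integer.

Neyman allocation: n_h = n · N_h S_h / Σ N_i S_i, with n = 224.
  stratum XS: N_h·S_h = 700·594.02 = 415814.00
  stratum S: N_h·S_h = 1300·204.16 = 265408.00
  stratum M: N_h·S_h = 2900·197.15 = 571735.00
  stratum L: N_h·S_h = 850·348.02 = 295817.00
Σ N_h S_h = 1548774.00
n for stratum L = 224·295817.00/1548774.00 = 42.784 → 43

43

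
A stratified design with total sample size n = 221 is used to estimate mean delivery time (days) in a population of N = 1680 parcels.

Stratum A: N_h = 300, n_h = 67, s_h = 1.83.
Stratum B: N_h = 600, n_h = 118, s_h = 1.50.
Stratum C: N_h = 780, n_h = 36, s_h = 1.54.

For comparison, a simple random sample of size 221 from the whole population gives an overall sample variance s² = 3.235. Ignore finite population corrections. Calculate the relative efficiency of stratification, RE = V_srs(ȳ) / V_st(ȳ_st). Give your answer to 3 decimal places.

V̂(ȳ_st) = Σ W_h² s_h²/n_h, with W_h = N_h/N and N = 1680:
  stratum A: (300/1680)²·1.83²/67 = 0.00159386
  stratum B: (600/1680)²·1.50²/118 = 0.00243212
  stratum C: (780/1680)²·1.54²/36 = 0.0142007
V_st = 0.0182267
V_srs = s²/n = 3.235/221 = 0.014638
Relative efficiency = V_srs / V_st = 0.014638/0.0182267 = 0.8031

RE ≈ 0.803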